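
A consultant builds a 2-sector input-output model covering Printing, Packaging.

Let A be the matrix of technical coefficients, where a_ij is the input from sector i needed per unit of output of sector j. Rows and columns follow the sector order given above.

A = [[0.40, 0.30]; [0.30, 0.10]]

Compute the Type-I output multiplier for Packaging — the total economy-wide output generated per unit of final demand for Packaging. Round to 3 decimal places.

I − A =
  [   0.60    -0.30]
  [  -0.30     0.90]
det(I−A) = (0.60)(0.90) − (-0.30)(-0.30) = 0.4500
adj(I−A) = [[0.90, 0.30], [0.30, 0.60]]
(I − A)⁻¹ = adj(I−A) / det(I−A) ≈
  [   2.0000     0.6667]
  [   0.6667     1.3333]
The output multiplier for sector j is the column-j sum of the Leontief inverse (I − A)⁻¹ = adj(I−A) / det(I−A).
Column 2 of adj(I−A): (0.30, 0.60); det(I−A) = 0.4500.
m_2 = (0.30 + 0.60) / 0.4500 = 0.90 / 0.4500 = 2.000.

m_2 = 2.000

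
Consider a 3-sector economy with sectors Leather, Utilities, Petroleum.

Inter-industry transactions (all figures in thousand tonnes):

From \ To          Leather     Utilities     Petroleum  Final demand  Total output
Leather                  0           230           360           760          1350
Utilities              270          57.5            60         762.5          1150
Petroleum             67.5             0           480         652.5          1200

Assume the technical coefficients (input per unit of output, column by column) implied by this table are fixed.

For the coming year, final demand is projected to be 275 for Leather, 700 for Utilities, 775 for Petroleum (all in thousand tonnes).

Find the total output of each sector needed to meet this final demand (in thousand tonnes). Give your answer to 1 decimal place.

x_1 = 883.5, x_2 = 994.7, x_3 = 1365.3

Technical coefficients a_ij = z_ij / X_j:
  a_11 = 0/1350 = 0.00, a_21 = 270/1350 = 0.20, a_31 = 67.5/1350 = 0.05
  a_12 = 230/1150 = 0.20, a_22 = 57.5/1150 = 0.05, a_32 = 0/1150 = 0.00
  a_13 = 360/1200 = 0.30, a_23 = 60/1200 = 0.05, a_33 = 480/1200 = 0.40
I − A =
  [   1.00    -0.20    -0.30]
  [  -0.20     0.95    -0.05]
  [  -0.05     0.00     0.60]
Cofactors of I−A, C_ij = (−1)^(i+j)·(minor ij) (rows/columns in the sector order above):
  C_11 = (0.95)(0.60) − (-0.05)(0.00) = 0.5700
  C_12 = −[(-0.20)(0.60) − (-0.05)(-0.05)] = 0.1225
  C_13 = (-0.20)(0.00) − (0.95)(-0.05) = 0.0475
  C_21 = −[(-0.20)(0.60) − (-0.30)(0.00)] = 0.1200
  C_22 = (1.00)(0.60) − (-0.30)(-0.05) = 0.5850
  C_23 = −[(1.00)(0.00) − (-0.20)(-0.05)] = 0.0100
  C_31 = (-0.20)(-0.05) − (-0.30)(0.95) = 0.2950
  C_32 = −[(1.00)(-0.05) − (-0.30)(-0.20)] = 0.1100
  C_33 = (1.00)(0.95) − (-0.20)(-0.20) = 0.9100
det(I−A) = Σ_j (I−A)_1j·C_1j = (1.00)(0.5700) + (-0.20)(0.1225) + (-0.30)(0.0475) = 0.53125
adj(I−A) = Cᵀ =
  [ 0.5700   0.1200   0.2950]
  [ 0.1225   0.5850   0.1100]
  [ 0.0475   0.0100   0.9100]
(I − A)⁻¹ = adj(I−A) / det(I−A) ≈
  [   1.0729     0.2259     0.5553]
  [   0.2306     1.1012     0.2071]
  [   0.0894     0.0188     1.7129]
x = (I − A)⁻¹ d = adj(I−A)·d / det(I−A), with det(I−A) = 0.53125:
  x_1 = (0.5700·275 + 0.1200·700 + 0.2950·775) / 0.53125 = 469.375 / 0.53125 ≈ 883.5
  x_2 = (0.1225·275 + 0.5850·700 + 0.1100·775) / 0.53125 = 528.4375 / 0.53125 ≈ 994.7
  x_3 = (0.0475·275 + 0.0100·700 + 0.9100·775) / 0.53125 = 725.3125 / 0.53125 ≈ 1365.3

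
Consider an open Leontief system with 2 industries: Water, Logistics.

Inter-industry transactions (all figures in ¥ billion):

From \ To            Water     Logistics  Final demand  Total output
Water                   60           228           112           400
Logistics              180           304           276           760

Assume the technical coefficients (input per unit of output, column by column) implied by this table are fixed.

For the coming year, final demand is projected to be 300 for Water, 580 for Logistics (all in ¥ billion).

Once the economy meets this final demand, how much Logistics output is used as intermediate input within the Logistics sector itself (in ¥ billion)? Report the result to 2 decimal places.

z_LL = 669.87

Technical coefficients a_ij = z_ij / X_j:
  a_WW = 60/400 = 0.15, a_LW = 180/400 = 0.45
  a_WL = 228/760 = 0.30, a_LL = 304/760 = 0.40
I − A =
  [   0.85    -0.30]
  [  -0.45     0.60]
det(I−A) = (0.85)(0.60) − (-0.30)(-0.45) = 0.3750
adj(I−A) = [[0.60, 0.30], [0.45, 0.85]]
(I − A)⁻¹ = adj(I−A) / det(I−A) ≈
  [   1.6000     0.8000]
  [   1.2000     2.2667]
First solve x = (I − A)⁻¹ d = adj(I−A)·d / det(I−A); in particular x_L = (0.45·300 + 0.85·580) / 0.3750 = 628.00 / 0.3750 ≈ 1674.6667.
Intermediate flow from L to L: z_LL = a_LL · x_L = 0.40 × 628.00 / 0.3750 = 251.20 / 0.3750 ≈ 669.87.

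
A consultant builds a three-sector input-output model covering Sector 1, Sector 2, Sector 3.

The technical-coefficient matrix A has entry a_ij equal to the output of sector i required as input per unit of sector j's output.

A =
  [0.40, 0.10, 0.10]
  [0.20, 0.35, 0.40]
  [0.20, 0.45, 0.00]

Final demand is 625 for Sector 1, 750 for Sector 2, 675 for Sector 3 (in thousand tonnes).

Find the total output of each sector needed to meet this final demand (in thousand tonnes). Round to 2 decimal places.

I − A =
  [   0.60    -0.10    -0.10]
  [  -0.20     0.65    -0.40]
  [  -0.20    -0.45     1.00]
Cofactors of I−A, C_ij = (−1)^(i+j)·(minor ij) (rows/columns in the sector order above):
  C_11 = (0.65)(1.00) − (-0.40)(-0.45) = 0.4700
  C_12 = −[(-0.20)(1.00) − (-0.40)(-0.20)] = 0.2800
  C_13 = (-0.20)(-0.45) − (0.65)(-0.20) = 0.2200
  C_21 = −[(-0.10)(1.00) − (-0.10)(-0.45)] = 0.1450
  C_22 = (0.60)(1.00) − (-0.10)(-0.20) = 0.5800
  C_23 = −[(0.60)(-0.45) − (-0.10)(-0.20)] = 0.2900
  C_31 = (-0.10)(-0.40) − (-0.10)(0.65) = 0.1050
  C_32 = −[(0.60)(-0.40) − (-0.10)(-0.20)] = 0.2600
  C_33 = (0.60)(0.65) − (-0.10)(-0.20) = 0.3700
det(I−A) = Σ_j (I−A)_1j·C_1j = (0.60)(0.4700) + (-0.10)(0.2800) + (-0.10)(0.2200) = 0.2320
adj(I−A) = Cᵀ =
  [ 0.4700   0.1450   0.1050]
  [ 0.2800   0.5800   0.2600]
  [ 0.2200   0.2900   0.3700]
(I − A)⁻¹ = adj(I−A) / det(I−A) ≈
  [   2.0259     0.6250     0.4526]
  [   1.2069     2.5000     1.1207]
  [   0.9483     1.2500     1.5948]
x = (I − A)⁻¹ d = adj(I−A)·d / det(I−A), with det(I−A) = 0.2320:
  x_1 = (0.4700·625 + 0.1450·750 + 0.1050·675) / 0.2320 = 473.375 / 0.2320 ≈ 2040.41
  x_2 = (0.2800·625 + 0.5800·750 + 0.2600·675) / 0.2320 = 785.50 / 0.2320 ≈ 3385.78
  x_3 = (0.2200·625 + 0.2900·750 + 0.3700·675) / 0.2320 = 604.75 / 0.2320 ≈ 2606.68

x_1 = 2040.41, x_2 = 3385.78, x_3 = 2606.68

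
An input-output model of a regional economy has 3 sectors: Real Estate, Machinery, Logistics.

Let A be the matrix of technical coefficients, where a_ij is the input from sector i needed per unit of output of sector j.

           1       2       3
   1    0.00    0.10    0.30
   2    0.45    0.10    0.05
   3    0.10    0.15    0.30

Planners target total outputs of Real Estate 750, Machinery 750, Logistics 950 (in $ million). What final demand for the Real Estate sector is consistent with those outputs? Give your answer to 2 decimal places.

I − A =
  [   1.00    -0.10    -0.30]
  [  -0.45     0.90    -0.05]
  [  -0.10    -0.15     0.70]
d = (I − A) x:
  d_1 = (+1.00)·750 + (-0.10)·750 + (-0.30)·950 = 390.00
  d_2 = (-0.45)·750 + (+0.90)·750 + (-0.05)·950 = 290.00
  d_3 = (-0.10)·750 + (-0.15)·750 + (+0.70)·950 = 477.50

d_1 = 390.00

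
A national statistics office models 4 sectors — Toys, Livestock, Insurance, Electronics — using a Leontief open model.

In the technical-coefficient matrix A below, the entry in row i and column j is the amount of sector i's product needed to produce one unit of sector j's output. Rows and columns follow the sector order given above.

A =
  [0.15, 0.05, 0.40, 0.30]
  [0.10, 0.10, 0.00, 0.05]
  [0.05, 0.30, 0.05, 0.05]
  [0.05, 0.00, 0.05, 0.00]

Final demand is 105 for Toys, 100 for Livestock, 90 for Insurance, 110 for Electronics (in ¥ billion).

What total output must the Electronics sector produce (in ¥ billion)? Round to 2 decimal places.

x_E = 130.78

I − A =
  [   0.85    -0.05    -0.40    -0.30]
  [  -0.10     0.90     0.00    -0.05]
  [  -0.05    -0.30     0.95    -0.05]
  [  -0.05     0.00    -0.05     1.00]
Compute the cofactors C_ij = (−1)^(i+j)·(3×3 minor ij) of I−A; the adjugate is their transpose:
adj(I−A) = Cᵀ =
  [ 0.852000   0.171875   0.373625   0.282875]
  [ 0.097250   0.769375   0.044625   0.069875]
  [ 0.078000   0.253125   0.746375   0.073375]
  [ 0.046500   0.021250   0.056000   0.692000]
det(I−A) = Σ_j (I−A)_1j·C_1j = (0.85)(0.852000) + (-0.05)(0.097250) + (-0.40)(0.078000) + (-0.30)(0.046500) = 0.6741875
(I − A)⁻¹ = adj(I−A) / det(I−A) ≈
  [   1.2637     0.2549     0.5542     0.4196]
  [   0.1442     1.1412     0.0662     0.1036]
  [   0.1157     0.3755     1.1071     0.1088]
  [   0.0690     0.0315     0.0831     1.0264]
x = (I − A)⁻¹ d = adj(I−A)·d / det(I−A), with det(I−A) = 0.6741875:
  x_T = (0.852000·105 + 0.171875·100 + 0.373625·90 + 0.282875·110) / 0.6741875 = 171.39 / 0.6741875 ≈ 254.22
  x_L = (0.097250·105 + 0.769375·100 + 0.044625·90 + 0.069875·110) / 0.6741875 = 98.85125 / 0.6741875 ≈ 146.62
  x_I = (0.078000·105 + 0.253125·100 + 0.746375·90 + 0.073375·110) / 0.6741875 = 108.7475 / 0.6741875 ≈ 161.30
  x_E = (0.046500·105 + 0.021250·100 + 0.056000·90 + 0.692000·110) / 0.6741875 = 88.1675 / 0.6741875 ≈ 130.78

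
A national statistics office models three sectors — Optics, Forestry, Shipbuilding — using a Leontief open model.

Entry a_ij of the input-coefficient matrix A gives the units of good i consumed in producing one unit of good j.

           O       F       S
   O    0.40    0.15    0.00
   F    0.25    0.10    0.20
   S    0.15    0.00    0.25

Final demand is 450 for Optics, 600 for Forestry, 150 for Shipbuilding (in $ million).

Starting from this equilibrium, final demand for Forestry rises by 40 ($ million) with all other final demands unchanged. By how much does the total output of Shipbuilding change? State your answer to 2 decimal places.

Δx_S = 2.42

I − A =
  [   0.60    -0.15     0.00]
  [  -0.25     0.90    -0.20]
  [  -0.15     0.00     0.75]
Cofactors of I−A, C_ij = (−1)^(i+j)·(minor ij) (rows/columns in the sector order above):
  C_11 = (0.90)(0.75) − (-0.20)(0.00) = 0.6750
  C_12 = −[(-0.25)(0.75) − (-0.20)(-0.15)] = 0.2175
  C_13 = (-0.25)(0.00) − (0.90)(-0.15) = 0.1350
  C_21 = −[(-0.15)(0.75) − (0.00)(0.00)] = 0.1125
  C_22 = (0.60)(0.75) − (0.00)(-0.15) = 0.4500
  C_23 = −[(0.60)(0.00) − (-0.15)(-0.15)] = 0.0225
  C_31 = (-0.15)(-0.20) − (0.00)(0.90) = 0.0300
  C_32 = −[(0.60)(-0.20) − (0.00)(-0.25)] = 0.1200
  C_33 = (0.60)(0.90) − (-0.15)(-0.25) = 0.5025
det(I−A) = Σ_j (I−A)_1j·C_1j = (0.60)(0.6750) + (-0.15)(0.2175) + (0.00)(0.1350) = 0.372375
adj(I−A) = Cᵀ =
  [ 0.6750   0.1125   0.0300]
  [ 0.2175   0.4500   0.1200]
  [ 0.1350   0.0225   0.5025]
(I − A)⁻¹ = adj(I−A) / det(I−A) ≈
  [   1.8127     0.3021     0.0806]
  [   0.5841     1.2085     0.3223]
  [   0.3625     0.0604     1.3494]
Δx = (I − A)⁻¹ Δd with Δd having +40 in the Forestry component and 0 elsewhere.
So Δx_S = L_SF · (+40), where L_SF = adj(I−A)_SF / det(I−A) = 0.0225 / 0.372375.
Δx_S = 0.0225 × (+40) / 0.372375 = 0.90 / 0.372375 ≈ 2.42.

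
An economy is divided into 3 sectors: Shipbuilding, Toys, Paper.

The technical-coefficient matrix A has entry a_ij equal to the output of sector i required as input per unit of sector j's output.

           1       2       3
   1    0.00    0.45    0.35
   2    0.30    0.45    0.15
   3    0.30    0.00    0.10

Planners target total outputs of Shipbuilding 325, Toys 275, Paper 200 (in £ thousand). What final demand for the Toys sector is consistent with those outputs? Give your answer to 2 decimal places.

d_2 = 23.75

I − A =
  [   1.00    -0.45    -0.35]
  [  -0.30     0.55    -0.15]
  [  -0.30     0.00     0.90]
d = (I − A) x:
  d_1 = (+1.00)·325 + (-0.45)·275 + (-0.35)·200 = 131.25
  d_2 = (-0.30)·325 + (+0.55)·275 + (-0.15)·200 = 23.75
  d_3 = (-0.30)·325 + (+0.00)·275 + (+0.90)·200 = 82.50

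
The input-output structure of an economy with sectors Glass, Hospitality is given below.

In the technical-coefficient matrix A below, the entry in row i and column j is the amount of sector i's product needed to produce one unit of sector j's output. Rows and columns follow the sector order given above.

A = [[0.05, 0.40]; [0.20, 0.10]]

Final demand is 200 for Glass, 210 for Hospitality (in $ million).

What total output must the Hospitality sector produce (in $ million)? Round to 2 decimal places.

I − A =
  [   0.95    -0.40]
  [  -0.20     0.90]
det(I−A) = (0.95)(0.90) − (-0.40)(-0.20) = 0.7750
adj(I−A) = [[0.90, 0.40], [0.20, 0.95]]
(I − A)⁻¹ = adj(I−A) / det(I−A) ≈
  [   1.1613     0.5161]
  [   0.2581     1.2258]
x = (I − A)⁻¹ d = adj(I−A)·d / det(I−A), with det(I−A) = 0.7750:
  x_1 = (0.90·200 + 0.40·210) / 0.7750 = 264.00 / 0.7750 ≈ 340.65
  x_2 = (0.20·200 + 0.95·210) / 0.7750 = 239.50 / 0.7750 ≈ 309.03

x_2 = 309.03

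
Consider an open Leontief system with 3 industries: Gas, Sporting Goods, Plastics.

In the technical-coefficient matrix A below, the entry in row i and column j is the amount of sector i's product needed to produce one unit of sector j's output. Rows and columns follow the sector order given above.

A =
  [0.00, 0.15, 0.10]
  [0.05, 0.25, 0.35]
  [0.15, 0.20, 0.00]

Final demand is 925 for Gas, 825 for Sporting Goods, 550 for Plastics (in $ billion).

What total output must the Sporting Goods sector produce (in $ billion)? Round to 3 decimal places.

x_S = 1690.266

I − A =
  [   1.00    -0.15    -0.10]
  [  -0.05     0.75    -0.35]
  [  -0.15    -0.20     1.00]
Cofactors of I−A, C_ij = (−1)^(i+j)·(minor ij) (rows/columns in the sector order above):
  C_11 = (0.75)(1.00) − (-0.35)(-0.20) = 0.6800
  C_12 = −[(-0.05)(1.00) − (-0.35)(-0.15)] = 0.1025
  C_13 = (-0.05)(-0.20) − (0.75)(-0.15) = 0.1225
  C_21 = −[(-0.15)(1.00) − (-0.10)(-0.20)] = 0.1700
  C_22 = (1.00)(1.00) − (-0.10)(-0.15) = 0.9850
  C_23 = −[(1.00)(-0.20) − (-0.15)(-0.15)] = 0.2225
  C_31 = (-0.15)(-0.35) − (-0.10)(0.75) = 0.1275
  C_32 = −[(1.00)(-0.35) − (-0.10)(-0.05)] = 0.3550
  C_33 = (1.00)(0.75) − (-0.15)(-0.05) = 0.7425
det(I−A) = Σ_j (I−A)_1j·C_1j = (1.00)(0.6800) + (-0.15)(0.1025) + (-0.10)(0.1225) = 0.652375
adj(I−A) = Cᵀ =
  [ 0.6800   0.1700   0.1275]
  [ 0.1025   0.9850   0.3550]
  [ 0.1225   0.2225   0.7425]
(I − A)⁻¹ = adj(I−A) / det(I−A) ≈
  [   1.0423     0.2606     0.1954]
  [   0.1571     1.5099     0.5442]
  [   0.1878     0.3411     1.1381]
x = (I − A)⁻¹ d = adj(I−A)·d / det(I−A), with det(I−A) = 0.652375:
  x_G = (0.6800·925 + 0.1700·825 + 0.1275·550) / 0.652375 = 839.375 / 0.652375 ≈ 1286.645
  x_S = (0.1025·925 + 0.9850·825 + 0.3550·550) / 0.652375 = 1102.6875 / 0.652375 ≈ 1690.266
  x_P = (0.1225·925 + 0.2225·825 + 0.7425·550) / 0.652375 = 705.25 / 0.652375 ≈ 1081.050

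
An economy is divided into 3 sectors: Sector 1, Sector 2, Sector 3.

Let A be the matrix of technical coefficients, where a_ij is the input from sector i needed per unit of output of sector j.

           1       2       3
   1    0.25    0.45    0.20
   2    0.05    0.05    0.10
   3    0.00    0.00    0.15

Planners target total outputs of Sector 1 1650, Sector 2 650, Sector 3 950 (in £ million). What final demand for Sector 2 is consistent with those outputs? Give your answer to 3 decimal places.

I − A =
  [   0.75    -0.45    -0.20]
  [  -0.05     0.95    -0.10]
  [   0.00     0.00     0.85]
d = (I − A) x:
  d_1 = (+0.75)·1650 + (-0.45)·650 + (-0.20)·950 = 755.000
  d_2 = (-0.05)·1650 + (+0.95)·650 + (-0.10)·950 = 440.000
  d_3 = (+0.00)·1650 + (+0.00)·650 + (+0.85)·950 = 807.500

d_2 = 440.000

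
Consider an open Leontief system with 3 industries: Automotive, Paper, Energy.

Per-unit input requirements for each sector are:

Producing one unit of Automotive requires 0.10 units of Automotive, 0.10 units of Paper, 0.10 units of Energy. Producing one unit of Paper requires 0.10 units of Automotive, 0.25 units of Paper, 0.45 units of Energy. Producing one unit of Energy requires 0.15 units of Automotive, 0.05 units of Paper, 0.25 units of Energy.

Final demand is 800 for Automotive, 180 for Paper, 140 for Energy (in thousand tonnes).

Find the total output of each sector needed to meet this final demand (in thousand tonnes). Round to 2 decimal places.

x_A = 1030.65, x_P = 415.65, x_E = 573.48

I − A =
  [   0.90    -0.10    -0.15]
  [  -0.10     0.75    -0.05]
  [  -0.10    -0.45     0.75]
Cofactors of I−A, C_ij = (−1)^(i+j)·(minor ij) (rows/columns in the sector order above):
  C_11 = (0.75)(0.75) − (-0.05)(-0.45) = 0.5400
  C_12 = −[(-0.10)(0.75) − (-0.05)(-0.10)] = 0.0800
  C_13 = (-0.10)(-0.45) − (0.75)(-0.10) = 0.1200
  C_21 = −[(-0.10)(0.75) − (-0.15)(-0.45)] = 0.1425
  C_22 = (0.90)(0.75) − (-0.15)(-0.10) = 0.6600
  C_23 = −[(0.90)(-0.45) − (-0.10)(-0.10)] = 0.4150
  C_31 = (-0.10)(-0.05) − (-0.15)(0.75) = 0.1175
  C_32 = −[(0.90)(-0.05) − (-0.15)(-0.10)] = 0.0600
  C_33 = (0.90)(0.75) − (-0.10)(-0.10) = 0.6650
det(I−A) = Σ_j (I−A)_1j·C_1j = (0.90)(0.5400) + (-0.10)(0.0800) + (-0.15)(0.1200) = 0.4600
adj(I−A) = Cᵀ =
  [ 0.5400   0.1425   0.1175]
  [ 0.0800   0.6600   0.0600]
  [ 0.1200   0.4150   0.6650]
(I − A)⁻¹ = adj(I−A) / det(I−A) ≈
  [   1.1739     0.3098     0.2554]
  [   0.1739     1.4348     0.1304]
  [   0.2609     0.9022     1.4457]
x = (I − A)⁻¹ d = adj(I−A)·d / det(I−A), with det(I−A) = 0.4600:
  x_A = (0.5400·800 + 0.1425·180 + 0.1175·140) / 0.4600 = 474.10 / 0.4600 ≈ 1030.65
  x_P = (0.0800·800 + 0.6600·180 + 0.0600·140) / 0.4600 = 191.20 / 0.4600 ≈ 415.65
  x_E = (0.1200·800 + 0.4150·180 + 0.6650·140) / 0.4600 = 263.80 / 0.4600 ≈ 573.48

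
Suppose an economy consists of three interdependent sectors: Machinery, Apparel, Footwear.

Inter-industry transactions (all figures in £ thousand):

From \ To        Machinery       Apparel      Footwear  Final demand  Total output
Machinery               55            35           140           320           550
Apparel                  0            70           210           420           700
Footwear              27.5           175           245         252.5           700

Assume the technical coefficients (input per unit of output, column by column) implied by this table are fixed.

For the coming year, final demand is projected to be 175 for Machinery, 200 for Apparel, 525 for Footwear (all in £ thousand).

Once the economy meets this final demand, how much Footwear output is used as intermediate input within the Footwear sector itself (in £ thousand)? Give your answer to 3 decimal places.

Technical coefficients a_ij = z_ij / X_j:
  a_MM = 55/550 = 0.10, a_AM = 0/550 = 0.00, a_FM = 27.5/550 = 0.05
  a_MA = 35/700 = 0.05, a_AA = 70/700 = 0.10, a_FA = 175/700 = 0.25
  a_MF = 140/700 = 0.20, a_AF = 210/700 = 0.30, a_FF = 245/700 = 0.35
I − A =
  [   0.90    -0.05    -0.20]
  [   0.00     0.90    -0.30]
  [  -0.05    -0.25     0.65]
Cofactors of I−A, C_ij = (−1)^(i+j)·(minor ij) (rows/columns in the sector order above):
  C_11 = (0.90)(0.65) − (-0.30)(-0.25) = 0.5100
  C_12 = −[(0.00)(0.65) − (-0.30)(-0.05)] = 0.0150
  C_13 = (0.00)(-0.25) − (0.90)(-0.05) = 0.0450
  C_21 = −[(-0.05)(0.65) − (-0.20)(-0.25)] = 0.0825
  C_22 = (0.90)(0.65) − (-0.20)(-0.05) = 0.5750
  C_23 = −[(0.90)(-0.25) − (-0.05)(-0.05)] = 0.2275
  C_31 = (-0.05)(-0.30) − (-0.20)(0.90) = 0.1950
  C_32 = −[(0.90)(-0.30) − (-0.20)(0.00)] = 0.2700
  C_33 = (0.90)(0.90) − (-0.05)(0.00) = 0.8100
det(I−A) = Σ_j (I−A)_1j·C_1j = (0.90)(0.5100) + (-0.05)(0.0150) + (-0.20)(0.0450) = 0.44925
adj(I−A) = Cᵀ =
  [ 0.5100   0.0825   0.1950]
  [ 0.0150   0.5750   0.2700]
  [ 0.0450   0.2275   0.8100]
(I − A)⁻¹ = adj(I−A) / det(I−A) ≈
  [   1.1352     0.1836     0.4341]
  [   0.0334     1.2799     0.6010]
  [   0.1002     0.5064     1.8030]
First solve x = (I − A)⁻¹ d = adj(I−A)·d / det(I−A); in particular x_F = (0.0450·175 + 0.2275·200 + 0.8100·525) / 0.44925 = 478.625 / 0.44925 ≈ 1065.38676.
Intermediate flow from F to F: z_FF = a_FF · x_F = 0.35 × 478.625 / 0.44925 = 167.51875 / 0.44925 ≈ 372.885.

z_FF = 372.885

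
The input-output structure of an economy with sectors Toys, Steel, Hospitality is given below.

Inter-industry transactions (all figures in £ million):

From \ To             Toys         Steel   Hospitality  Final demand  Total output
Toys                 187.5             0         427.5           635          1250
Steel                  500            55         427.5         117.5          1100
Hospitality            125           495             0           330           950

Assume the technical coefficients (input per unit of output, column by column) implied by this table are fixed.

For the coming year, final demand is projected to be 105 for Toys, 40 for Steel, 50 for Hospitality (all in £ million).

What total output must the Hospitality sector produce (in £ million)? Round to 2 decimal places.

Technical coefficients a_ij = z_ij / X_j:
  a_TT = 187.5/1250 = 0.15, a_ST = 500/1250 = 0.40, a_HT = 125/1250 = 0.10
  a_TS = 0/1100 = 0.00, a_SS = 55/1100 = 0.05, a_HS = 495/1100 = 0.45
  a_TH = 427.5/950 = 0.45, a_SH = 427.5/950 = 0.45, a_HH = 0/950 = 0.00
I − A =
  [   0.85     0.00    -0.45]
  [  -0.40     0.95    -0.45]
  [  -0.10    -0.45     1.00]
Cofactors of I−A, C_ij = (−1)^(i+j)·(minor ij) (rows/columns in the sector order above):
  C_11 = (0.95)(1.00) − (-0.45)(-0.45) = 0.7475
  C_12 = −[(-0.40)(1.00) − (-0.45)(-0.10)] = 0.4450
  C_13 = (-0.40)(-0.45) − (0.95)(-0.10) = 0.2750
  C_21 = −[(0.00)(1.00) − (-0.45)(-0.45)] = 0.2025
  C_22 = (0.85)(1.00) − (-0.45)(-0.10) = 0.8050
  C_23 = −[(0.85)(-0.45) − (0.00)(-0.10)] = 0.3825
  C_31 = (0.00)(-0.45) − (-0.45)(0.95) = 0.4275
  C_32 = −[(0.85)(-0.45) − (-0.45)(-0.40)] = 0.5625
  C_33 = (0.85)(0.95) − (0.00)(-0.40) = 0.8075
det(I−A) = Σ_j (I−A)_1j·C_1j = (0.85)(0.7475) + (0.00)(0.4450) + (-0.45)(0.2750) = 0.511625
adj(I−A) = Cᵀ =
  [ 0.7475   0.2025   0.4275]
  [ 0.4450   0.8050   0.5625]
  [ 0.2750   0.3825   0.8075]
(I − A)⁻¹ = adj(I−A) / det(I−A) ≈
  [   1.4610     0.3958     0.8356]
  [   0.8698     1.5734     1.0994]
  [   0.5375     0.7476     1.5783]
x = (I − A)⁻¹ d = adj(I−A)·d / det(I−A), with det(I−A) = 0.511625:
  x_T = (0.7475·105 + 0.2025·40 + 0.4275·50) / 0.511625 = 107.9625 / 0.511625 ≈ 211.02
  x_S = (0.4450·105 + 0.8050·40 + 0.5625·50) / 0.511625 = 107.05 / 0.511625 ≈ 209.24
  x_H = (0.2750·105 + 0.3825·40 + 0.8075·50) / 0.511625 = 84.55 / 0.511625 ≈ 165.26

x_H = 165.26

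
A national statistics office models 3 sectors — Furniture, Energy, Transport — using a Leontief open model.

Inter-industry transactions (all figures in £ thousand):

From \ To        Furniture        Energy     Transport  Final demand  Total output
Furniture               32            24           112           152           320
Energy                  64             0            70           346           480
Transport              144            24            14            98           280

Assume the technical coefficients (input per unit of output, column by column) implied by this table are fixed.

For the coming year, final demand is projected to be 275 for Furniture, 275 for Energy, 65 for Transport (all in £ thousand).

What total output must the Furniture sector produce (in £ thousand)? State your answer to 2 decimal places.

x_1 = 470.33

Technical coefficients a_ij = z_ij / X_j:
  a_11 = 32/320 = 0.10, a_21 = 64/320 = 0.20, a_31 = 144/320 = 0.45
  a_12 = 24/480 = 0.05, a_22 = 0/480 = 0.00, a_32 = 24/480 = 0.05
  a_13 = 112/280 = 0.40, a_23 = 70/280 = 0.25, a_33 = 14/280 = 0.05
I − A =
  [   0.90    -0.05    -0.40]
  [  -0.20     1.00    -0.25]
  [  -0.45    -0.05     0.95]
Cofactors of I−A, C_ij = (−1)^(i+j)·(minor ij) (rows/columns in the sector order above):
  C_11 = (1.00)(0.95) − (-0.25)(-0.05) = 0.9375
  C_12 = −[(-0.20)(0.95) − (-0.25)(-0.45)] = 0.3025
  C_13 = (-0.20)(-0.05) − (1.00)(-0.45) = 0.4600
  C_21 = −[(-0.05)(0.95) − (-0.40)(-0.05)] = 0.0675
  C_22 = (0.90)(0.95) − (-0.40)(-0.45) = 0.6750
  C_23 = −[(0.90)(-0.05) − (-0.05)(-0.45)] = 0.0675
  C_31 = (-0.05)(-0.25) − (-0.40)(1.00) = 0.4125
  C_32 = −[(0.90)(-0.25) − (-0.40)(-0.20)] = 0.3050
  C_33 = (0.90)(1.00) − (-0.05)(-0.20) = 0.8900
det(I−A) = Σ_j (I−A)_1j·C_1j = (0.90)(0.9375) + (-0.05)(0.3025) + (-0.40)(0.4600) = 0.644625
adj(I−A) = Cᵀ =
  [ 0.9375   0.0675   0.4125]
  [ 0.3025   0.6750   0.3050]
  [ 0.4600   0.0675   0.8900]
(I − A)⁻¹ = adj(I−A) / det(I−A) ≈
  [   1.4543     0.1047     0.6399]
  [   0.4693     1.0471     0.4731]
  [   0.7136     0.1047     1.3806]
x = (I − A)⁻¹ d = adj(I−A)·d / det(I−A), with det(I−A) = 0.644625:
  x_1 = (0.9375·275 + 0.0675·275 + 0.4125·65) / 0.644625 = 303.1875 / 0.644625 ≈ 470.33
  x_2 = (0.3025·275 + 0.6750·275 + 0.3050·65) / 0.644625 = 288.6375 / 0.644625 ≈ 447.76
  x_3 = (0.4600·275 + 0.0675·275 + 0.8900·65) / 0.644625 = 202.9125 / 0.644625 ≈ 314.78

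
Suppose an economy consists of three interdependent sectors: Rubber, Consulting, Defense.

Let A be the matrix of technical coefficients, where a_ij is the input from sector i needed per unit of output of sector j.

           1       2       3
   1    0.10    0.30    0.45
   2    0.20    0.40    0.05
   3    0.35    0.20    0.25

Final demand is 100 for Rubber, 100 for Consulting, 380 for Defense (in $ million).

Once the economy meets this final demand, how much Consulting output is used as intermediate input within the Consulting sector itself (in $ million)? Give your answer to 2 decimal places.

z_22 = 205.44

I − A =
  [   0.90    -0.30    -0.45]
  [  -0.20     0.60    -0.05]
  [  -0.35    -0.20     0.75]
Cofactors of I−A, C_ij = (−1)^(i+j)·(minor ij) (rows/columns in the sector order above):
  C_11 = (0.60)(0.75) − (-0.05)(-0.20) = 0.4400
  C_12 = −[(-0.20)(0.75) − (-0.05)(-0.35)] = 0.1675
  C_13 = (-0.20)(-0.20) − (0.60)(-0.35) = 0.2500
  C_21 = −[(-0.30)(0.75) − (-0.45)(-0.20)] = 0.3150
  C_22 = (0.90)(0.75) − (-0.45)(-0.35) = 0.5175
  C_23 = −[(0.90)(-0.20) − (-0.30)(-0.35)] = 0.2850
  C_31 = (-0.30)(-0.05) − (-0.45)(0.60) = 0.2850
  C_32 = −[(0.90)(-0.05) − (-0.45)(-0.20)] = 0.1350
  C_33 = (0.90)(0.60) − (-0.30)(-0.20) = 0.4800
det(I−A) = Σ_j (I−A)_1j·C_1j = (0.90)(0.4400) + (-0.30)(0.1675) + (-0.45)(0.2500) = 0.23325
adj(I−A) = Cᵀ =
  [ 0.4400   0.3150   0.2850]
  [ 0.1675   0.5175   0.1350]
  [ 0.2500   0.2850   0.4800]
(I − A)⁻¹ = adj(I−A) / det(I−A) ≈
  [   1.8864     1.3505     1.2219]
  [   0.7181     2.2186     0.5788]
  [   1.0718     1.2219     2.0579]
First solve x = (I − A)⁻¹ d = adj(I−A)·d / det(I−A); in particular x_2 = (0.1675·100 + 0.5175·100 + 0.1350·380) / 0.23325 = 119.80 / 0.23325 ≈ 513.6120.
Intermediate flow from 2 to 2: z_22 = a_22 · x_2 = 0.40 × 119.80 / 0.23325 = 47.92 / 0.23325 ≈ 205.44.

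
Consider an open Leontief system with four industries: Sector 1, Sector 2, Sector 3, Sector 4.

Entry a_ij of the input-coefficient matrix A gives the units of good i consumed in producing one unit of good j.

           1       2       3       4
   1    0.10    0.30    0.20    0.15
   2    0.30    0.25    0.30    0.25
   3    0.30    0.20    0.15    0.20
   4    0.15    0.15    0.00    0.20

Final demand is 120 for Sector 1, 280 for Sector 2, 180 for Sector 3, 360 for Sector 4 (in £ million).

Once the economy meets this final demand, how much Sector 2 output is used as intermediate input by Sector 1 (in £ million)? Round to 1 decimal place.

I − A =
  [   0.90    -0.30    -0.20    -0.15]
  [  -0.30     0.75    -0.30    -0.25]
  [  -0.30    -0.20     0.85    -0.20]
  [  -0.15    -0.15     0.00     0.80]
Compute the cofactors C_ij = (−1)^(i+j)·(3×3 minor ij) of I−A; the adjugate is their transpose:
adj(I−A) = Cᵀ =
  [ 0.421125   0.261125   0.191250   0.208375]
  [ 0.316875   0.538875   0.264750   0.294000]
  [ 0.255750   0.254250   0.399375   0.227250]
  [ 0.138375   0.150000   0.085500   0.359250]
det(I−A) = Σ_j (I−A)_1j·C_1j = (0.90)(0.421125) + (-0.30)(0.316875) + (-0.20)(0.255750) + (-0.15)(0.138375) = 0.21204375
(I − A)⁻¹ = adj(I−A) / det(I−A) ≈
  [   1.9860     1.2315     0.9019     0.9827]
  [   1.4944     2.5413     1.2486     1.3865]
  [   1.2061     1.1990     1.8835     1.0717]
  [   0.6526     0.7074     0.4032     1.6942]
First solve x = (I − A)⁻¹ d = adj(I−A)·d / det(I−A); in particular x_1 = (0.421125·120 + 0.261125·280 + 0.191250·180 + 0.208375·360) / 0.21204375 = 233.09 / 0.21204375 ≈ 1099.254.
Intermediate flow from 2 to 1: z_21 = a_21 · x_1 = 0.30 × 233.09 / 0.21204375 = 69.927 / 0.21204375 ≈ 329.8.

z_21 = 329.8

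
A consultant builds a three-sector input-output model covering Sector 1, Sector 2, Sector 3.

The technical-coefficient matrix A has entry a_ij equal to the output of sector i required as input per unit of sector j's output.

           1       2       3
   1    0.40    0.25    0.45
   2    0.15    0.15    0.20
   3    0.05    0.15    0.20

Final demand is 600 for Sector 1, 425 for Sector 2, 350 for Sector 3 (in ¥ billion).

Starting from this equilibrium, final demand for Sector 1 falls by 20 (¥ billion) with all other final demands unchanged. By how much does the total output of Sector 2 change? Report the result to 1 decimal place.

I − A =
  [   0.60    -0.25    -0.45]
  [  -0.15     0.85    -0.20]
  [  -0.05    -0.15     0.80]
Cofactors of I−A, C_ij = (−1)^(i+j)·(minor ij) (rows/columns in the sector order above):
  C_11 = (0.85)(0.80) − (-0.20)(-0.15) = 0.6500
  C_12 = −[(-0.15)(0.80) − (-0.20)(-0.05)] = 0.1300
  C_13 = (-0.15)(-0.15) − (0.85)(-0.05) = 0.0650
  C_21 = −[(-0.25)(0.80) − (-0.45)(-0.15)] = 0.2675
  C_22 = (0.60)(0.80) − (-0.45)(-0.05) = 0.4575
  C_23 = −[(0.60)(-0.15) − (-0.25)(-0.05)] = 0.1025
  C_31 = (-0.25)(-0.20) − (-0.45)(0.85) = 0.4325
  C_32 = −[(0.60)(-0.20) − (-0.45)(-0.15)] = 0.1875
  C_33 = (0.60)(0.85) − (-0.25)(-0.15) = 0.4725
det(I−A) = Σ_j (I−A)_1j·C_1j = (0.60)(0.6500) + (-0.25)(0.1300) + (-0.45)(0.0650) = 0.32825
adj(I−A) = Cᵀ =
  [ 0.6500   0.2675   0.4325]
  [ 0.1300   0.4575   0.1875]
  [ 0.0650   0.1025   0.4725]
(I − A)⁻¹ = adj(I−A) / det(I−A) ≈
  [   1.9802     0.8149     1.3176]
  [   0.3960     1.3938     0.5712]
  [   0.1980     0.3123     1.4395]
Δx = (I − A)⁻¹ Δd with Δd having -20 in the Sector 1 component and 0 elsewhere.
So Δx_2 = L_21 · (-20), where L_21 = adj(I−A)_21 / det(I−A) = 0.1300 / 0.32825.
Δx_2 = 0.1300 × (-20) / 0.32825 = -2.60 / 0.32825 ≈ -7.9.

Δx_2 = -7.9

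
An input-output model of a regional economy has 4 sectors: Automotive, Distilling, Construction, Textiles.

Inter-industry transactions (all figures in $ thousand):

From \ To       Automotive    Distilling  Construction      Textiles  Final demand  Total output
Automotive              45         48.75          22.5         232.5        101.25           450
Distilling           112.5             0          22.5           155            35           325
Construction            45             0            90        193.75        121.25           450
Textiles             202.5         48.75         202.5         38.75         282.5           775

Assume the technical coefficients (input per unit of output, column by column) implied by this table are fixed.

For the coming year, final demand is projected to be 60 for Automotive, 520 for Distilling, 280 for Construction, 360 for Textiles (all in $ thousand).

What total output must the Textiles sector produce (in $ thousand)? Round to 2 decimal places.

x_T = 1258.16

Technical coefficients a_ij = z_ij / X_j:
  a_AA = 45/450 = 0.10, a_DA = 112.5/450 = 0.25, a_CA = 45/450 = 0.10, a_TA = 202.5/450 = 0.45
  a_AD = 48.75/325 = 0.15, a_DD = 0/325 = 0.00, a_CD = 0/325 = 0.00, a_TD = 48.75/325 = 0.15
  a_AC = 22.5/450 = 0.05, a_DC = 22.5/450 = 0.05, a_CC = 90/450 = 0.20, a_TC = 202.5/450 = 0.45
  a_AT = 232.5/775 = 0.30, a_DT = 155/775 = 0.20, a_CT = 193.75/775 = 0.25, a_TT = 38.75/775 = 0.05
I − A =
  [   0.90    -0.15    -0.05    -0.30]
  [  -0.25     1.00    -0.05    -0.20]
  [  -0.10     0.00     0.80    -0.25]
  [  -0.45    -0.15    -0.45     0.95]
Compute the cofactors C_ij = (−1)^(i+j)·(3×3 minor ij) of I−A; the adjugate is their transpose:
adj(I−A) = Cᵀ =
  [ 0.621625   0.135000   0.203875   0.278375]
  [ 0.253250   0.450875   0.167125   0.218875]
  [ 0.213875   0.069375   0.632625   0.248625]
  [ 0.435750   0.168000   0.422625   0.684250]
det(I−A) = Σ_j (I−A)_1j·C_1j = (0.90)(0.621625) + (-0.15)(0.253250) + (-0.05)(0.213875) + (-0.30)(0.435750) = 0.38005625
(I − A)⁻¹ = adj(I−A) / det(I−A) ≈
  [   1.6356     0.3552     0.5364     0.7325]
  [   0.6663     1.1863     0.4397     0.5759]
  [   0.5627     0.1825     1.6646     0.6542]
  [   1.1465     0.4420     1.1120     1.8004]
x = (I − A)⁻¹ d = adj(I−A)·d / det(I−A), with det(I−A) = 0.38005625:
  x_A = (0.621625·60 + 0.135000·520 + 0.203875·280 + 0.278375·360) / 0.38005625 = 264.7975 / 0.38005625 ≈ 696.73
  x_D = (0.253250·60 + 0.450875·520 + 0.167125·280 + 0.218875·360) / 0.38005625 = 375.24 / 0.38005625 ≈ 987.33
  x_C = (0.213875·60 + 0.069375·520 + 0.632625·280 + 0.248625·360) / 0.38005625 = 315.5475 / 0.38005625 ≈ 830.27
  x_T = (0.435750·60 + 0.168000·520 + 0.422625·280 + 0.684250·360) / 0.38005625 = 478.17 / 0.38005625 ≈ 1258.16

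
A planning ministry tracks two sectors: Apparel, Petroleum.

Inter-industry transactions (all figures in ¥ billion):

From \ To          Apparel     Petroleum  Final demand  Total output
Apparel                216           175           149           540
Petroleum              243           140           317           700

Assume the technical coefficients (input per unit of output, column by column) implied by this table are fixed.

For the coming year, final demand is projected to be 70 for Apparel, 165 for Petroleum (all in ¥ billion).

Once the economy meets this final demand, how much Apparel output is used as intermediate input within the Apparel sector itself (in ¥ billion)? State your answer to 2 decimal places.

z_AA = 105.85

Technical coefficients a_ij = z_ij / X_j:
  a_AA = 216/540 = 0.40, a_PA = 243/540 = 0.45
  a_AP = 175/700 = 0.25, a_PP = 140/700 = 0.20
I − A =
  [   0.60    -0.25]
  [  -0.45     0.80]
det(I−A) = (0.60)(0.80) − (-0.25)(-0.45) = 0.3675
adj(I−A) = [[0.80, 0.25], [0.45, 0.60]]
(I − A)⁻¹ = adj(I−A) / det(I−A) ≈
  [   2.1769     0.6803]
  [   1.2245     1.6327]
First solve x = (I − A)⁻¹ d = adj(I−A)·d / det(I−A); in particular x_A = (0.80·70 + 0.25·165) / 0.3675 = 97.25 / 0.3675 ≈ 264.6259.
Intermediate flow from A to A: z_AA = a_AA · x_A = 0.40 × 97.25 / 0.3675 = 38.90 / 0.3675 ≈ 105.85.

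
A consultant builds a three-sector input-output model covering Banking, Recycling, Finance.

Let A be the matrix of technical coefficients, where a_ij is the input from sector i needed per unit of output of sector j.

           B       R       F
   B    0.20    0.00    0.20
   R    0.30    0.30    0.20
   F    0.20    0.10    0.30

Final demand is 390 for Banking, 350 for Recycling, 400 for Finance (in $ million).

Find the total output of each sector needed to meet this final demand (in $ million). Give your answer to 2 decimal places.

I − A =
  [   0.80     0.00    -0.20]
  [  -0.30     0.70    -0.20]
  [  -0.20    -0.10     0.70]
Cofactors of I−A, C_ij = (−1)^(i+j)·(minor ij) (rows/columns in the sector order above):
  C_11 = (0.70)(0.70) − (-0.20)(-0.10) = 0.4700
  C_12 = −[(-0.30)(0.70) − (-0.20)(-0.20)] = 0.2500
  C_13 = (-0.30)(-0.10) − (0.70)(-0.20) = 0.1700
  C_21 = −[(0.00)(0.70) − (-0.20)(-0.10)] = 0.0200
  C_22 = (0.80)(0.70) − (-0.20)(-0.20) = 0.5200
  C_23 = −[(0.80)(-0.10) − (0.00)(-0.20)] = 0.0800
  C_31 = (0.00)(-0.20) − (-0.20)(0.70) = 0.1400
  C_32 = −[(0.80)(-0.20) − (-0.20)(-0.30)] = 0.2200
  C_33 = (0.80)(0.70) − (0.00)(-0.30) = 0.5600
det(I−A) = Σ_j (I−A)_1j·C_1j = (0.80)(0.4700) + (0.00)(0.2500) + (-0.20)(0.1700) = 0.3420
adj(I−A) = Cᵀ =
  [ 0.4700   0.0200   0.1400]
  [ 0.2500   0.5200   0.2200]
  [ 0.1700   0.0800   0.5600]
(I − A)⁻¹ = adj(I−A) / det(I−A) ≈
  [   1.3743     0.0585     0.4094]
  [   0.7310     1.5205     0.6433]
  [   0.4971     0.2339     1.6374]
x = (I − A)⁻¹ d = adj(I−A)·d / det(I−A), with det(I−A) = 0.3420:
  x_B = (0.4700·390 + 0.0200·350 + 0.1400·400) / 0.3420 = 246.30 / 0.3420 ≈ 720.18
  x_R = (0.2500·390 + 0.5200·350 + 0.2200·400) / 0.3420 = 367.50 / 0.3420 ≈ 1074.56
  x_F = (0.1700·390 + 0.0800·350 + 0.5600·400) / 0.3420 = 318.30 / 0.3420 ≈ 930.70

x_B = 720.18, x_R = 1074.56, x_F = 930.70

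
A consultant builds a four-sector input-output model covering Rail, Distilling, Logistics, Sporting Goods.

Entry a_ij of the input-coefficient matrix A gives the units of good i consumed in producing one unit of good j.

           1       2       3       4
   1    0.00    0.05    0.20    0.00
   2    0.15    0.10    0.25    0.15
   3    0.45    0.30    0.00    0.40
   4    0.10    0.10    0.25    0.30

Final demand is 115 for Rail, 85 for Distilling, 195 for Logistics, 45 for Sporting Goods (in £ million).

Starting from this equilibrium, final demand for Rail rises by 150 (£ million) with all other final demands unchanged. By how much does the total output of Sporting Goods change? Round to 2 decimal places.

Δx_4 = 89.75

I − A =
  [   1.00    -0.05    -0.20     0.00]
  [  -0.15     0.90    -0.25    -0.15]
  [  -0.45    -0.30     1.00    -0.40]
  [  -0.10    -0.10    -0.25     0.70]
Compute the cofactors C_ij = (−1)^(i+j)·(3×3 minor ij) of I−A; the adjugate is their transpose:
adj(I−A) = Cᵀ =
  [ 0.451250   0.080000   0.133625   0.093500]
  [ 0.210625   0.529000   0.236500   0.248500]
  [ 0.354750   0.267750   0.609000   0.405375]
  [ 0.221250   0.182625   0.270375   0.721875]
det(I−A) = Σ_j (I−A)_1j·C_1j = (1.00)(0.451250) + (-0.05)(0.210625) + (-0.20)(0.354750) + (0.00)(0.221250) = 0.36976875
(I − A)⁻¹ = adj(I−A) / det(I−A) ≈
  [   1.2204     0.2164     0.3614     0.2529]
  [   0.5696     1.4306     0.6396     0.6720]
  [   0.9594     0.7241     1.6470     1.0963]
  [   0.5983     0.4939     0.7312     1.9522]
Δx = (I − A)⁻¹ Δd with Δd having +150 in the Rail component and 0 elsewhere.
So Δx_4 = L_41 · (+150), where L_41 = adj(I−A)_41 / det(I−A) = 0.221250 / 0.36976875.
Δx_4 = 0.221250 × (+150) / 0.36976875 = 33.1875 / 0.36976875 ≈ 89.75.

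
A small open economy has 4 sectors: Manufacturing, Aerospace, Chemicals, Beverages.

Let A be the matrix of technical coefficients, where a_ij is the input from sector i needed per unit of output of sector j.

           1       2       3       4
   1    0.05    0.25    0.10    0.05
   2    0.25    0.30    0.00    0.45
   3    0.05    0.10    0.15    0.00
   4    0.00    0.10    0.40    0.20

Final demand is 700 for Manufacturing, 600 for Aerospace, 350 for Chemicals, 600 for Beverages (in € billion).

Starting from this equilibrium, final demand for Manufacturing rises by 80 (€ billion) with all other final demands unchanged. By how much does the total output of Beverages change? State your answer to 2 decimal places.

Δx_4 = 10.43

I − A =
  [   0.95    -0.25    -0.10    -0.05]
  [  -0.25     0.70     0.00    -0.45]
  [  -0.05    -0.10     0.85     0.00]
  [   0.00    -0.10    -0.40     0.80]
Compute the cofactors C_ij = (−1)^(i+j)·(3×3 minor ij) of I−A; the adjugate is their transpose:
adj(I−A) = Cᵀ =
  [ 0.419750   0.184250   0.110500   0.129875]
  [ 0.179000   0.641000   0.196000   0.371750]
  [ 0.045750   0.086250   0.438000   0.051375]
  [ 0.045250   0.123250   0.243500   0.506125]
det(I−A) = Σ_j (I−A)_1j·C_1j = (0.95)(0.419750) + (-0.25)(0.179000) + (-0.10)(0.045750) + (-0.05)(0.045250) = 0.347175
(I − A)⁻¹ = adj(I−A) / det(I−A) ≈
  [   1.2090     0.5307     0.3183     0.3741]
  [   0.5156     1.8463     0.5646     1.0708]
  [   0.1318     0.2484     1.2616     0.1480]
  [   0.1303     0.3550     0.7014     1.4578]
Δx = (I − A)⁻¹ Δd with Δd having +80 in the Manufacturing component and 0 elsewhere.
So Δx_4 = L_41 · (+80), where L_41 = adj(I−A)_41 / det(I−A) = 0.045250 / 0.347175.
Δx_4 = 0.045250 × (+80) / 0.347175 = 3.62 / 0.347175 ≈ 10.43.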